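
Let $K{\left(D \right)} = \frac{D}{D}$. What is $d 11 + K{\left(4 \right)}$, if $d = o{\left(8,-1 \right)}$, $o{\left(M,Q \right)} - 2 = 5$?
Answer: $78$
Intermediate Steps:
$o{\left(M,Q \right)} = 7$ ($o{\left(M,Q \right)} = 2 + 5 = 7$)
$d = 7$
$K{\left(D \right)} = 1$
$d 11 + K{\left(4 \right)} = 7 \cdot 11 + 1 = 77 + 1 = 78$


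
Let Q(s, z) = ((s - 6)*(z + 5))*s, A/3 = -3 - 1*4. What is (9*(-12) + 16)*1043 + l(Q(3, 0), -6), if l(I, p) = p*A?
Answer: -95830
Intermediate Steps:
A = -21 (A = 3*(-3 - 1*4) = 3*(-3 - 4) = 3*(-7) = -21)
Q(s, z) = s*(-6 + s)*(5 + z) (Q(s, z) = ((-6 + s)*(5 + z))*s = s*(-6 + s)*(5 + z))
l(I, p) = -21*p (l(I, p) = p*(-21) = -21*p)
(9*(-12) + 16)*1043 + l(Q(3, 0), -6) = (9*(-12) + 16)*1043 - 21*(-6) = (-108 + 16)*1043 + 126 = -92*1043 + 126 = -95956 + 126 = -95830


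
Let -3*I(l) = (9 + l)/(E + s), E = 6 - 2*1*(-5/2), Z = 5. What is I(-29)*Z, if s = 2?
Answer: 100/39 ≈ 2.5641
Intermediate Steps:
E = 11 (E = 6 - 2*(-5*1/2) = 6 - 2*(-5)/2 = 6 - 1*(-5) = 6 + 5 = 11)
I(l) = -3/13 - l/39 (I(l) = -(9 + l)/(3*(11 + 2)) = -(9 + l)/(3*13) = -(9/13 + l/13)/3 = -3/13 - l/39)
I(-29)*Z = (-3/13 - 1/39*(-29))*5 = (-3/13 + 29/39)*5 = (20/39)*5 = 100/39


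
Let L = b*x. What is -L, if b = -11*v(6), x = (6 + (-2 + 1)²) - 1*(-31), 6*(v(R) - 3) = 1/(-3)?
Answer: 11077/9 ≈ 1230.8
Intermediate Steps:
v(R) = 53/18 (v(R) = 3 + (⅙)/(-3) = 3 + (⅙)*(-⅓) = 3 - 1/18 = 53/18)
x = 38 (x = (6 + (-1)²) + 31 = (6 + 1) + 31 = 7 + 31 = 38)
b = -583/18 (b = -11*53/18 = -583/18 ≈ -32.389)
L = -11077/9 (L = -583/18*38 = -11077/9 ≈ -1230.8)
-L = -1*(-11077/9) = 11077/9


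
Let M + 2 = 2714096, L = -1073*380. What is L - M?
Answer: -3121834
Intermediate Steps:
L = -407740
M = 2714094 (M = -2 + 2714096 = 2714094)
L - M = -407740 - 1*2714094 = -407740 - 2714094 = -3121834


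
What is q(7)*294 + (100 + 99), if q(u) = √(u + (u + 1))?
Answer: 199 + 294*√15 ≈ 1337.7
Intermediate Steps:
q(u) = √(1 + 2*u) (q(u) = √(u + (1 + u)) = √(1 + 2*u))
q(7)*294 + (100 + 99) = √(1 + 2*7)*294 + (100 + 99) = √(1 + 14)*294 + 199 = √15*294 + 199 = 294*√15 + 199 = 199 + 294*√15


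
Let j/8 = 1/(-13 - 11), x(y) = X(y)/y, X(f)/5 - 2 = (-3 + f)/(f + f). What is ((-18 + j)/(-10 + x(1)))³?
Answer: 1331/27 ≈ 49.296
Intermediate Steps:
X(f) = 10 + 5*(-3 + f)/(2*f) (X(f) = 10 + 5*((-3 + f)/(f + f)) = 10 + 5*((-3 + f)/((2*f))) = 10 + 5*((-3 + f)*(1/(2*f))) = 10 + 5*((-3 + f)/(2*f)) = 10 + 5*(-3 + f)/(2*f))
x(y) = 5*(-3 + 5*y)/(2*y²) (x(y) = (5*(-3 + 5*y)/(2*y))/y = 5*(-3 + 5*y)/(2*y²))
j = -⅓ (j = 8/(-13 - 11) = 8/(-24) = 8*(-1/24) = -⅓ ≈ -0.33333)
((-18 + j)/(-10 + x(1)))³ = ((-18 - ⅓)/(-10 + (5/2)*(-3 + 5*1)/1²))³ = (-55/(3*(-10 + (5/2)*1*(-3 + 5))))³ = (-55/(3*(-10 + (5/2)*1*2)))³ = (-55/(3*(-10 + 5)))³ = (-55/3/(-5))³ = (-55/3*(-⅕))³ = (11/3)³ = 1331/27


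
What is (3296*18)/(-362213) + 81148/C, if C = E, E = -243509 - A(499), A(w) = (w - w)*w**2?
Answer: -43839762476/88202125417 ≈ -0.49704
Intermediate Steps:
A(w) = 0 (A(w) = 0*w**2 = 0)
E = -243509 (E = -243509 - 1*0 = -243509 + 0 = -243509)
C = -243509
(3296*18)/(-362213) + 81148/C = (3296*18)/(-362213) + 81148/(-243509) = 59328*(-1/362213) + 81148*(-1/243509) = -59328/362213 - 81148/243509 = -43839762476/88202125417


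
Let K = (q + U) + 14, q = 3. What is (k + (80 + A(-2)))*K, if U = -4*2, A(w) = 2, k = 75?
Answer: 1413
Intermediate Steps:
U = -8
K = 9 (K = (3 - 8) + 14 = -5 + 14 = 9)
(k + (80 + A(-2)))*K = (75 + (80 + 2))*9 = (75 + 82)*9 = 157*9 = 1413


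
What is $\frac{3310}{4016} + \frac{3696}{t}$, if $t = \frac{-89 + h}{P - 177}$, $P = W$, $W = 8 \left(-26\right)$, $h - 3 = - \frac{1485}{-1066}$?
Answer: $\frac{3046034988985}{181103528} \approx 16819.0$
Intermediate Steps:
$h = \frac{4683}{1066}$ ($h = 3 - \frac{1485}{-1066} = 3 - - \frac{1485}{1066} = 3 + \frac{1485}{1066} = \frac{4683}{1066} \approx 4.3931$)
$W = -208$
$P = -208$
$t = \frac{90191}{410410}$ ($t = \frac{-89 + \frac{4683}{1066}}{-208 - 177} = - \frac{90191}{1066 \left(-385\right)} = \left(- \frac{90191}{1066}\right) \left(- \frac{1}{385}\right) = \frac{90191}{410410} \approx 0.21976$)
$\frac{3310}{4016} + \frac{3696}{t} = \frac{3310}{4016} + \frac{3696}{\frac{90191}{410410}} = 3310 \cdot \frac{1}{4016} + 3696 \cdot \frac{410410}{90191} = \frac{1655}{2008} + \frac{1516875360}{90191} = \frac{3046034988985}{181103528}$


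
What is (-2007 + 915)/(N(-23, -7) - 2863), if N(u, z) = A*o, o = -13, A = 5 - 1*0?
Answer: 91/244 ≈ 0.37295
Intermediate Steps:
A = 5 (A = 5 + 0 = 5)
N(u, z) = -65 (N(u, z) = 5*(-13) = -65)
(-2007 + 915)/(N(-23, -7) - 2863) = (-2007 + 915)/(-65 - 2863) = -1092/(-2928) = -1092*(-1/2928) = 91/244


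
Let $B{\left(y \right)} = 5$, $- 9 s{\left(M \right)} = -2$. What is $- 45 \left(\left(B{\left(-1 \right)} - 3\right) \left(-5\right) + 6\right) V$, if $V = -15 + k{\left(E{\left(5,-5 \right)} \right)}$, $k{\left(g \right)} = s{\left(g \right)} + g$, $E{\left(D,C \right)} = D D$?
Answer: $1840$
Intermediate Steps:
$s{\left(M \right)} = \frac{2}{9}$ ($s{\left(M \right)} = \left(- \frac{1}{9}\right) \left(-2\right) = \frac{2}{9}$)
$E{\left(D,C \right)} = D^{2}$
$k{\left(g \right)} = \frac{2}{9} + g$
$V = \frac{92}{9}$ ($V = -15 + \left(\frac{2}{9} + 5^{2}\right) = -15 + \left(\frac{2}{9} + 25\right) = -15 + \frac{227}{9} = \frac{92}{9} \approx 10.222$)
$- 45 \left(\left(B{\left(-1 \right)} - 3\right) \left(-5\right) + 6\right) V = - 45 \left(\left(5 - 3\right) \left(-5\right) + 6\right) \frac{92}{9} = - 45 \left(2 \left(-5\right) + 6\right) \frac{92}{9} = - 45 \left(-10 + 6\right) \frac{92}{9} = \left(-45\right) \left(-4\right) \frac{92}{9} = 180 \cdot \frac{92}{9} = 1840$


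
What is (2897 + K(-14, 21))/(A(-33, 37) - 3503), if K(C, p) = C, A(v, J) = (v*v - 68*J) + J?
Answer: -961/1631 ≈ -0.58921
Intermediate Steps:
A(v, J) = v**2 - 67*J (A(v, J) = (v**2 - 68*J) + J = v**2 - 67*J)
(2897 + K(-14, 21))/(A(-33, 37) - 3503) = (2897 - 14)/(((-33)**2 - 67*37) - 3503) = 2883/((1089 - 2479) - 3503) = 2883/(-1390 - 3503) = 2883/(-4893) = 2883*(-1/4893) = -961/1631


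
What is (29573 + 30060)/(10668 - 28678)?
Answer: -59633/18010 ≈ -3.3111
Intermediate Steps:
(29573 + 30060)/(10668 - 28678) = 59633/(-18010) = 59633*(-1/18010) = -59633/18010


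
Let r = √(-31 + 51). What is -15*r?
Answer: -30*√5 ≈ -67.082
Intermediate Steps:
r = 2*√5 (r = √20 = 2*√5 ≈ 4.4721)
-15*r = -30*√5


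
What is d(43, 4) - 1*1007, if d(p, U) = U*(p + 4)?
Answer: -819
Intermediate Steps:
d(p, U) = U*(4 + p)
d(43, 4) - 1*1007 = 4*(4 + 43) - 1*1007 = 4*47 - 1007 = 188 - 1007 = -819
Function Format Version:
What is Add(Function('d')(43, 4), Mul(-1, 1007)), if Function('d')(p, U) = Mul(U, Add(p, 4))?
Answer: -819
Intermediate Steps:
Function('d')(p, U) = Mul(U, Add(4, p))
Add(Function('d')(43, 4), Mul(-1, 1007)) = Add(Mul(4, Add(4, 43)), Mul(-1, 1007)) = Add(Mul(4, 47), -1007) = Add(188, -1007) = -819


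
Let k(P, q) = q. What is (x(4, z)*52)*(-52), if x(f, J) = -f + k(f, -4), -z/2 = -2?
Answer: 21632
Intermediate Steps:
z = 4 (z = -2*(-2) = 4)
x(f, J) = -4 - f (x(f, J) = -f - 4 = -4 - f)
(x(4, z)*52)*(-52) = ((-4 - 1*4)*52)*(-52) = ((-4 - 4)*52)*(-52) = -8*52*(-52) = -416*(-52) = 21632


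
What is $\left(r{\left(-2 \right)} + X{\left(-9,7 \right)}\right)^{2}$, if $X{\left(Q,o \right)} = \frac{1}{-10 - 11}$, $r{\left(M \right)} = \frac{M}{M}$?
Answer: $\frac{400}{441} \approx 0.90703$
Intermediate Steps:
$r{\left(M \right)} = 1$
$X{\left(Q,o \right)} = - \frac{1}{21}$ ($X{\left(Q,o \right)} = \frac{1}{-21} = - \frac{1}{21}$)
$\left(r{\left(-2 \right)} + X{\left(-9,7 \right)}\right)^{2} = \left(1 - \frac{1}{21}\right)^{2} = \left(\frac{20}{21}\right)^{2} = \frac{400}{441}$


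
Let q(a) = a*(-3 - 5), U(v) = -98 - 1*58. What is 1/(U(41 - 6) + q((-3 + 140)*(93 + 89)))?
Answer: -1/199628 ≈ -5.0093e-6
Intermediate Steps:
U(v) = -156 (U(v) = -98 - 58 = -156)
q(a) = -8*a (q(a) = a*(-8) = -8*a)
1/(U(41 - 6) + q((-3 + 140)*(93 + 89))) = 1/(-156 - 8*(-3 + 140)*(93 + 89)) = 1/(-156 - 1096*182) = 1/(-156 - 8*24934) = 1/(-156 - 199472) = 1/(-199628) = -1/199628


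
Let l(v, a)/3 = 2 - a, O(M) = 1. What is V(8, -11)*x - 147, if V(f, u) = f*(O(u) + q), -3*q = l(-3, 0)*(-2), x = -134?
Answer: -5507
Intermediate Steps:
l(v, a) = 6 - 3*a (l(v, a) = 3*(2 - a) = 6 - 3*a)
q = 4 (q = -(6 - 3*0)*(-2)/3 = -(6 + 0)*(-2)/3 = -2*(-2) = -⅓*(-12) = 4)
V(f, u) = 5*f (V(f, u) = f*(1 + 4) = f*5 = 5*f)
V(8, -11)*x - 147 = (5*8)*(-134) - 147 = 40*(-134) - 147 = -5360 - 147 = -5507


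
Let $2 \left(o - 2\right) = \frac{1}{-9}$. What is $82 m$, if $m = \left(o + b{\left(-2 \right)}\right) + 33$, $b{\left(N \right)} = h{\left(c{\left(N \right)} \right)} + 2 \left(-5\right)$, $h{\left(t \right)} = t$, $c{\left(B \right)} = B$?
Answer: $\frac{16933}{9} \approx 1881.4$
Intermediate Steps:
$o = \frac{35}{18}$ ($o = 2 + \frac{1}{2 \left(-9\right)} = 2 + \frac{1}{2} \left(- \frac{1}{9}\right) = 2 - \frac{1}{18} = \frac{35}{18} \approx 1.9444$)
$b{\left(N \right)} = -10 + N$ ($b{\left(N \right)} = N + 2 \left(-5\right) = N - 10 = -10 + N$)
$m = \frac{413}{18}$ ($m = \left(\frac{35}{18} - 12\right) + 33 = - \frac{181}{18} + 33 = \frac{413}{18} \approx 22.944$)
$82 m = 82 \cdot \frac{413}{18} = \frac{16933}{9}$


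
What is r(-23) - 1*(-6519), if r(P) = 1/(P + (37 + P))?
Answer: 58670/9 ≈ 6518.9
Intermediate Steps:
r(P) = 1/(37 + 2*P)
r(-23) - 1*(-6519) = 1/(37 + 2*(-23)) - 1*(-6519) = 1/(37 - 46) + 6519 = 1/(-9) + 6519 = -⅑ + 6519 = 58670/9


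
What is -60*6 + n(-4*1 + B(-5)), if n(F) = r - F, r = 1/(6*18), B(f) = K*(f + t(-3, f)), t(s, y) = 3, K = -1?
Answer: -38663/108 ≈ -357.99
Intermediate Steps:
B(f) = -3 - f (B(f) = -(f + 3) = -(3 + f) = -3 - f)
r = 1/108 ≈ 0.0092593
n(F) = 1/108 - F
-60*6 + n(-4*1 + B(-5)) = -60*6 + (1/108 - (-4*1 + (-3 - 1*(-5)))) = -360 + (1/108 - (-4 + (-3 + 5))) = -360 + (1/108 - (-4 + 2)) = -360 + (1/108 - 1*(-2)) = -360 + (1/108 + 2) = -360 + 217/108 = -38663/108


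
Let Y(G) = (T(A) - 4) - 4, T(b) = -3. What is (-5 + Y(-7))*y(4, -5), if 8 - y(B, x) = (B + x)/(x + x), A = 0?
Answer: -632/5 ≈ -126.40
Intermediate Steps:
y(B, x) = 8 - (B + x)/(2*x) (y(B, x) = 8 - (B + x)/(x + x) = 8 - (B + x)/(2*x))
Y(G) = -11 (Y(G) = (-3 - 4) - 4 = -7 - 4 = -11)
(-5 + Y(-7))*y(4, -5) = (-5 - 11)*((1/2)*(-1*4 + 15*(-5))/(-5)) = -8*(-1)*(-4 - 75)/5 = -8*(-1)*(-79)/5 = -16*79/10 = -632/5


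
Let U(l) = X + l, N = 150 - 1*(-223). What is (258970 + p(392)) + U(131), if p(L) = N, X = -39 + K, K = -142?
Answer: 259293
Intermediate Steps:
N = 373 (N = 150 + 223 = 373)
X = -181 (X = -39 - 142 = -181)
U(l) = -181 + l
p(L) = 373
(258970 + p(392)) + U(131) = (258970 + 373) + (-181 + 131) = 259343 - 50 = 259293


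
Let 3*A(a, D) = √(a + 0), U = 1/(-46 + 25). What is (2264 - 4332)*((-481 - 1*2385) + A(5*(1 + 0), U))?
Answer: 5926888 - 2068*√5/3 ≈ 5.9253e+6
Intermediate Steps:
U = -1/21 (U = 1/(-21) = -1/21 ≈ -0.047619)
A(a, D) = √a/3 (A(a, D) = √(a + 0)/3 = √a/3)
(2264 - 4332)*((-481 - 1*2385) + A(5*(1 + 0), U)) = (2264 - 4332)*((-481 - 1*2385) + √(5*(1 + 0))/3) = -2068*((-481 - 2385) + √(5*1)/3) = -2068*(-2866 + √5/3) = 5926888 - 2068*√5/3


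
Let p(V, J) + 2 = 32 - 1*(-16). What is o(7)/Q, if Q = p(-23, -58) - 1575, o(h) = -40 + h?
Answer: 3/139 ≈ 0.021583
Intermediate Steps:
p(V, J) = 46 (p(V, J) = -2 + (32 - 1*(-16)) = -2 + (32 + 16) = -2 + 48 = 46)
Q = -1529 (Q = 46 - 1575 = -1529)
o(7)/Q = (-40 + 7)/(-1529) = -33*(-1/1529) = 3/139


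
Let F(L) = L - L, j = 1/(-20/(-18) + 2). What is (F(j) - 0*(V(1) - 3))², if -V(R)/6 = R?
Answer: 0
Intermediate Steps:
j = 9/28 (j = 1/(-20*(-1/18) + 2) = 1/(10/9 + 2) = 1/(28/9) = 9/28 ≈ 0.32143)
F(L) = 0
V(R) = -6*R
(F(j) - 0*(V(1) - 3))² = (0 - 0*(-6*1 - 3))² = (0 - 0*(-6 - 3))² = (0 - 0*(-9))² = (0 - 1*0)² = (0 + 0)² = 0² = 0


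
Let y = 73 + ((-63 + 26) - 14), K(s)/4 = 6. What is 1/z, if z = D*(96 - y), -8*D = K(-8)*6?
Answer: -1/1332 ≈ -0.00075075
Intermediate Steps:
K(s) = 24 (K(s) = 4*6 = 24)
D = -18 (D = -3*6 = -⅛*144 = -18)
y = 22 (y = 73 + (-37 - 14) = 73 - 51 = 22)
z = -1332 (z = -18*(96 - 1*22) = -18*(96 - 22) = -18*74 = -1332)
1/z = 1/(-1332) = -1/1332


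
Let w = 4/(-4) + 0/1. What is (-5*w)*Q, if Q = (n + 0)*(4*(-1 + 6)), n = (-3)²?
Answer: 900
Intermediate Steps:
n = 9
w = -1 (w = 4*(-¼) + 0*1 = -1 + 0 = -1)
Q = 180 (Q = (9 + 0)*(4*(-1 + 6)) = 9*(4*5) = 9*20 = 180)
(-5*w)*Q = -5*(-1)*180 = 5*180 = 900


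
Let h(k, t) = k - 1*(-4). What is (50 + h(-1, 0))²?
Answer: 2809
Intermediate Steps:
h(k, t) = 4 + k (h(k, t) = k + 4 = 4 + k)
(50 + h(-1, 0))² = (50 + (4 - 1))² = (50 + 3)² = 53² = 2809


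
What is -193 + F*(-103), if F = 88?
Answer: -9257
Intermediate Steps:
-193 + F*(-103) = -193 + 88*(-103) = -193 - 9064 = -9257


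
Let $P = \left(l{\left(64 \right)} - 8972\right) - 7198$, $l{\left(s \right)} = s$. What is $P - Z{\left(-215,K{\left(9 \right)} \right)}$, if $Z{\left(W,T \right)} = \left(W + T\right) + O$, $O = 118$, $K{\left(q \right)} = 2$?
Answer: $-16011$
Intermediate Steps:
$Z{\left(W,T \right)} = 118 + T + W$ ($Z{\left(W,T \right)} = \left(W + T\right) + 118 = \left(T + W\right) + 118 = 118 + T + W$)
$P = -16106$ ($P = \left(64 - 8972\right) - 7198 = -8908 - 7198 = -16106$)
$P - Z{\left(-215,K{\left(9 \right)} \right)} = -16106 - \left(118 + 2 - 215\right) = -16106 - -95 = -16106 + 95 = -16011$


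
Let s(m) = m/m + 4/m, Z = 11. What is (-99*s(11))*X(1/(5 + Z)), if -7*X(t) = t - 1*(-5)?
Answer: 10935/112 ≈ 97.634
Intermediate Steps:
X(t) = -5/7 - t/7 (X(t) = -(t - 1*(-5))/7 = -(t + 5)/7 = -(5 + t)/7 = -5/7 - t/7)
s(m) = 1 + 4/m
(-99*s(11))*X(1/(5 + Z)) = (-99*(4 + 11)/11)*(-5/7 - 1/(7*(5 + 11))) = (-9*15)*(-5/7 - 1/7/16) = (-99*15/11)*(-5/7 - 1/7*1/16) = -135*(-5/7 - 1/112) = -135*(-81/112) = 10935/112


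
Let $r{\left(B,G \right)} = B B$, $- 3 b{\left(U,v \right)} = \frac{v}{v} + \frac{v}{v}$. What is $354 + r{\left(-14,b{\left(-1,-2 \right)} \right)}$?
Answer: $550$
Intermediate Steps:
$b{\left(U,v \right)} = - \frac{2}{3}$ ($b{\left(U,v \right)} = - \frac{\frac{v}{v} + \frac{v}{v}}{3} = - \frac{1 + 1}{3} = \left(- \frac{1}{3}\right) 2 = - \frac{2}{3}$)
$r{\left(B,G \right)} = B^{2}$
$354 + r{\left(-14,b{\left(-1,-2 \right)} \right)} = 354 + \left(-14\right)^{2} = 354 + 196 = 550$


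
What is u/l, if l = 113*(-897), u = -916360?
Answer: 916360/101361 ≈ 9.0406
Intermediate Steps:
l = -101361
u/l = -916360/(-101361) = -916360*(-1/101361) = 916360/101361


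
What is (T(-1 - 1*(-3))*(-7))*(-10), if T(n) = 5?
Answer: 350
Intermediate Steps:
(T(-1 - 1*(-3))*(-7))*(-10) = (5*(-7))*(-10) = -35*(-10) = 350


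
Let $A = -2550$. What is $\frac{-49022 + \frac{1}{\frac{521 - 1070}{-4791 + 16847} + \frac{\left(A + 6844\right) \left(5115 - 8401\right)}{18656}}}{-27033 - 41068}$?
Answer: $\frac{223512334466}{310501674329} \approx 0.71984$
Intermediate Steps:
$\frac{-49022 + \frac{1}{\frac{521 - 1070}{-4791 + 16847} + \frac{\left(A + 6844\right) \left(5115 - 8401\right)}{18656}}}{-27033 - 41068} = \frac{-49022 + \frac{1}{\frac{521 - 1070}{-4791 + 16847} + \frac{\left(-2550 + 6844\right) \left(5115 - 8401\right)}{18656}}}{-27033 - 41068} = \frac{-49022 + \frac{1}{- \frac{549}{12056} + 4294 \left(-3286\right) \frac{1}{18656}}}{-68101} = \left(-49022 + \frac{1}{\left(-549\right) \frac{1}{12056} - \frac{66557}{88}}\right) \left(- \frac{1}{68101}\right) = \left(-49022 + \frac{1}{- \frac{549}{12056} - \frac{66557}{88}}\right) \left(- \frac{1}{68101}\right) = \left(-49022 + \frac{1}{- \frac{4559429}{6028}}\right) \left(- \frac{1}{68101}\right) = \left(-49022 - \frac{6028}{4559429}\right) \left(- \frac{1}{68101}\right) = \left(- \frac{223512334466}{4559429}\right) \left(- \frac{1}{68101}\right) = \frac{223512334466}{310501674329}$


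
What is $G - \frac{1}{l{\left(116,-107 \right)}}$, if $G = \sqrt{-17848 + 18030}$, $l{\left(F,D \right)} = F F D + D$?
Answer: $\frac{1}{1439899} + \sqrt{182} \approx 13.491$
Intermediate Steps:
$l{\left(F,D \right)} = D + D F^{2}$ ($l{\left(F,D \right)} = F^{2} D + D = D F^{2} + D = D + D F^{2}$)
$G = \sqrt{182} \approx 13.491$
$G - \frac{1}{l{\left(116,-107 \right)}} = \sqrt{182} - \frac{1}{\left(-107\right) \left(1 + 116^{2}\right)} = \sqrt{182} - \frac{1}{\left(-107\right) \left(1 + 13456\right)} = \sqrt{182} - \frac{1}{\left(-107\right) 13457} = \sqrt{182} - \frac{1}{-1439899} = \sqrt{182} - - \frac{1}{1439899} = \sqrt{182} + \frac{1}{1439899} = \frac{1}{1439899} + \sqrt{182}$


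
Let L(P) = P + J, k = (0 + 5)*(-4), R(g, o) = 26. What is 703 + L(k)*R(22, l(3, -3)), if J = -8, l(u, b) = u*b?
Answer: -25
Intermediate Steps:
l(u, b) = b*u
k = -20 (k = 5*(-4) = -20)
L(P) = -8 + P (L(P) = P - 8 = -8 + P)
703 + L(k)*R(22, l(3, -3)) = 703 + (-8 - 20)*26 = 703 - 28*26 = 703 - 728 = -25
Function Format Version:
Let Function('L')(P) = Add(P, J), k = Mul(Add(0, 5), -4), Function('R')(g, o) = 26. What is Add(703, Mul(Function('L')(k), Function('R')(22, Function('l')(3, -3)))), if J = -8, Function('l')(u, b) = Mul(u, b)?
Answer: -25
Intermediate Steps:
Function('l')(u, b) = Mul(b, u)
k = -20 (k = Mul(5, -4) = -20)
Function('L')(P) = Add(-8, P) (Function('L')(P) = Add(P, -8) = Add(-8, P))
Add(703, Mul(Function('L')(k), Function('R')(22, Function('l')(3, -3)))) = Add(703, Mul(Add(-8, -20), 26)) = Add(703, Mul(-28, 26)) = Add(703, -728) = -25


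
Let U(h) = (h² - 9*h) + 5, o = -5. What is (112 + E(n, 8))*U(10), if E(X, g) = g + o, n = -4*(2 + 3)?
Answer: 1725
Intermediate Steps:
n = -20 (n = -4*5 = -20)
E(X, g) = -5 + g (E(X, g) = g - 5 = -5 + g)
U(h) = 5 + h² - 9*h
(112 + E(n, 8))*U(10) = (112 + (-5 + 8))*(5 + 10² - 9*10) = (112 + 3)*(5 + 100 - 90) = 115*15 = 1725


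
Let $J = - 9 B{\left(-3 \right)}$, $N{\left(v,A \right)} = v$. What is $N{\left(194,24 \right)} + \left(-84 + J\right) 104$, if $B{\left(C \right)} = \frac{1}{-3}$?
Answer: $-8230$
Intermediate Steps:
$B{\left(C \right)} = - \frac{1}{3}$
$J = 3$ ($J = \left(-9\right) \left(- \frac{1}{3}\right) = 3$)
$N{\left(194,24 \right)} + \left(-84 + J\right) 104 = 194 + \left(-84 + 3\right) 104 = 194 - 8424 = -8230$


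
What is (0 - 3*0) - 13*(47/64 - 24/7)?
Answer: 15691/448 ≈ 35.025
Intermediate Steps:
(0 - 3*0) - 13*(47/64 - 24/7) = (0 + 0) - 13*(47*(1/64) - 24*⅐) = 0 - 13*(47/64 - 24/7) = 0 - 13*(-1207/448) = 0 + 15691/448 = 15691/448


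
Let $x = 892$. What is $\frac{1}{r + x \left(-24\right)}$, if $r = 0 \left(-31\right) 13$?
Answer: $- \frac{1}{21408} \approx -4.6712 \cdot 10^{-5}$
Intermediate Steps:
$r = 0$ ($r = 0 \cdot 13 = 0$)
$\frac{1}{r + x \left(-24\right)} = \frac{1}{0 + 892 \left(-24\right)} = \frac{1}{0 - 21408} = \frac{1}{-21408} = - \frac{1}{21408}$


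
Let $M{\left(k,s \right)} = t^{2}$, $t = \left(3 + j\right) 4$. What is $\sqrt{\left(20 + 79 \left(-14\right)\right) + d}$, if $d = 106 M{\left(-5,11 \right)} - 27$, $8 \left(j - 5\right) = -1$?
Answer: $\frac{\sqrt{416262}}{2} \approx 322.59$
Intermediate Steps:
$j = \frac{39}{8}$ ($j = 5 + \frac{1}{8} \left(-1\right) = 5 - \frac{1}{8} = \frac{39}{8} \approx 4.875$)
$t = \frac{63}{2}$ ($t = \left(3 + \frac{39}{8}\right) 4 = \frac{63}{8} \cdot 4 = \frac{63}{2} \approx 31.5$)
$M{\left(k,s \right)} = \frac{3969}{4}$ ($M{\left(k,s \right)} = \left(\frac{63}{2}\right)^{2} = \frac{3969}{4}$)
$d = \frac{210303}{2}$ ($d = 106 \cdot \frac{3969}{4} - 27 = \frac{210357}{2} - 27 = \frac{210303}{2} \approx 1.0515 \cdot 10^{5}$)
$\sqrt{\left(20 + 79 \left(-14\right)\right) + d} = \sqrt{\left(20 + 79 \left(-14\right)\right) + \frac{210303}{2}} = \sqrt{\left(20 - 1106\right) + \frac{210303}{2}} = \sqrt{-1086 + \frac{210303}{2}} = \sqrt{\frac{208131}{2}} = \frac{\sqrt{416262}}{2}$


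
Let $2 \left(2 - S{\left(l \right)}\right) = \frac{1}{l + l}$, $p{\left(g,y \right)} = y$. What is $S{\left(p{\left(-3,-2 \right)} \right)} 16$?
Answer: $34$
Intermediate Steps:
$S{\left(l \right)} = 2 - \frac{1}{4 l}$ ($S{\left(l \right)} = 2 - \frac{1}{2 \left(l + l\right)} = 2 - \frac{1}{2 \cdot 2 l} = 2 - \frac{\frac{1}{2} \frac{1}{l}}{2} = 2 - \frac{1}{4 l}$)
$S{\left(p{\left(-3,-2 \right)} \right)} 16 = \left(2 - \frac{1}{4 \left(-2\right)}\right) 16 = \left(2 - - \frac{1}{8}\right) 16 = \left(2 + \frac{1}{8}\right) 16 = \frac{17}{8} \cdot 16 = 34$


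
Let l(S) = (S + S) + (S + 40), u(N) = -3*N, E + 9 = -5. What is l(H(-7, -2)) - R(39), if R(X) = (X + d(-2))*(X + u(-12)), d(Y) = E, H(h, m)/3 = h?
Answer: -1898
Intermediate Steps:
E = -14 (E = -9 - 5 = -14)
H(h, m) = 3*h
d(Y) = -14
l(S) = 40 + 3*S (l(S) = 2*S + (40 + S) = 40 + 3*S)
R(X) = (-14 + X)*(36 + X) (R(X) = (X - 14)*(X - 3*(-12)) = (-14 + X)*(X + 36) = (-14 + X)*(36 + X))
l(H(-7, -2)) - R(39) = (40 + 3*(3*(-7))) - (-504 + 39**2 + 22*39) = (40 + 3*(-21)) - (-504 + 1521 + 858) = (40 - 63) - 1*1875 = -23 - 1875 = -1898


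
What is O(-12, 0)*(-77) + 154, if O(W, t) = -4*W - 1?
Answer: -3465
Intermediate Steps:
O(W, t) = -1 - 4*W
O(-12, 0)*(-77) + 154 = (-1 - 4*(-12))*(-77) + 154 = (-1 + 48)*(-77) + 154 = 47*(-77) + 154 = -3619 + 154 = -3465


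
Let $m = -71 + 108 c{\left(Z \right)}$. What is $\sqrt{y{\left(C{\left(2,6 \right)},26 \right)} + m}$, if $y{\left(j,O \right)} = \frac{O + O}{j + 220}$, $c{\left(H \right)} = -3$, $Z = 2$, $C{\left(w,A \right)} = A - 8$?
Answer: $\frac{3 i \sqrt{521129}}{109} \approx 19.869 i$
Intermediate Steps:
$C{\left(w,A \right)} = -8 + A$ ($C{\left(w,A \right)} = A - 8 = -8 + A$)
$y{\left(j,O \right)} = \frac{2 O}{220 + j}$
$m = -395$ ($m = -71 + 108 \left(-3\right) = -71 - 324 = -395$)
$\sqrt{y{\left(C{\left(2,6 \right)},26 \right)} + m} = \sqrt{2 \cdot 26 \frac{1}{220 + \left(-8 + 6\right)} - 395} = \sqrt{2 \cdot 26 \frac{1}{220 - 2} - 395} = \sqrt{2 \cdot 26 \cdot \frac{1}{218} - 395} = \sqrt{\frac{26}{109} - 395} = \sqrt{- \frac{43029}{109}} = \frac{3 i \sqrt{521129}}{109}$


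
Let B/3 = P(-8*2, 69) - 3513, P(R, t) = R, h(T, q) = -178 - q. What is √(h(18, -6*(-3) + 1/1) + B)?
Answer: 4*I*√674 ≈ 103.85*I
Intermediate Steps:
B = -10587 (B = 3*(-8*2 - 3513) = 3*(-16 - 3513) = 3*(-3529) = -10587)
√(h(18, -6*(-3) + 1/1) + B) = √((-178 - (-6*(-3) + 1/1)) - 10587) = √((-178 - (18 + 1)) - 10587) = √((-178 - 1*19) - 10587) = √((-178 - 19) - 10587) = √(-197 - 10587) = √(-10784) = 4*I*√674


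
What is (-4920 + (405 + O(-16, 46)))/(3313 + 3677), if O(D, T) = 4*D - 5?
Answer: -764/1165 ≈ -0.65579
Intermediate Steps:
O(D, T) = -5 + 4*D
(-4920 + (405 + O(-16, 46)))/(3313 + 3677) = (-4920 + (405 + (-5 + 4*(-16))))/(3313 + 3677) = (-4920 + (405 + (-5 - 64)))/6990 = (-4920 + (405 - 69))*(1/6990) = (-4920 + 336)*(1/6990) = -4584*1/6990 = -764/1165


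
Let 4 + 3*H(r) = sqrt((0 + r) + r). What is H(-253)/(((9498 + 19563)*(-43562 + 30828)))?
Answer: 2/555094161 - I*sqrt(506)/1110188322 ≈ 3.603e-9 - 2.0262e-8*I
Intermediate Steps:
H(r) = -4/3 + sqrt(2)*sqrt(r)/3 (H(r) = -4/3 + sqrt((0 + r) + r)/3 = -4/3 + sqrt(r + r)/3 = -4/3 + sqrt(2*r)/3 = -4/3 + (sqrt(2)*sqrt(r))/3 = -4/3 + sqrt(2)*sqrt(r)/3)
H(-253)/(((9498 + 19563)*(-43562 + 30828))) = (-4/3 + sqrt(2)*sqrt(-253)/3)/(((9498 + 19563)*(-43562 + 30828))) = (-4/3 + sqrt(2)*(I*sqrt(253))/3)/((29061*(-12734))) = (-4/3 + I*sqrt(506)/3)/(-370062774) = (-4/3 + I*sqrt(506)/3)*(-1/370062774) = 2/555094161 - I*sqrt(506)/1110188322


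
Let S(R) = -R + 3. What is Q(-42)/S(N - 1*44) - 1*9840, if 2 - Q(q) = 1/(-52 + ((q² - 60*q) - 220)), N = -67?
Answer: -4500493097/457368 ≈ -9840.0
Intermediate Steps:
Q(q) = 2 - 1/(-272 + q² - 60*q) (Q(q) = 2 - 1/(-52 + ((q² - 60*q) - 220)) = 2 - 1/(-52 + (-220 + q² - 60*q)) = 2 - 1/(-272 + q² - 60*q))
S(R) = 3 - R
Q(-42)/S(N - 1*44) - 1*9840 = ((545 - 2*(-42)² + 120*(-42))/(272 - 1*(-42)² + 60*(-42)))/(3 - (-67 - 1*44)) - 1*9840 = ((545 - 2*1764 - 5040)/(272 - 1*1764 - 2520))/(3 - (-67 - 44)) - 9840 = ((545 - 3528 - 5040)/(272 - 1764 - 2520))/(3 - 1*(-111)) - 9840 = (-8023/(-4012))/(3 + 111) - 9840 = -1/4012*(-8023)/114 - 9840 = (8023/4012)*(1/114) - 9840 = 8023/457368 - 9840 = -4500493097/457368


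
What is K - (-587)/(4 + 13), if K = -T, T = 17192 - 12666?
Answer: -76355/17 ≈ -4491.5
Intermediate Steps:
T = 4526
K = -4526 (K = -1*4526 = -4526)
K - (-587)/(4 + 13) = -4526 - (-587)/(4 + 13) = -4526 - (-587)/17 = -4526 - 1*(-587/17) = -4526 + 587/17 = -76355/17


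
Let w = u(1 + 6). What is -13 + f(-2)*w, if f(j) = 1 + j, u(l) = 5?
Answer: -18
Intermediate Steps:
w = 5
-13 + f(-2)*w = -13 + (1 - 2)*5 = -13 - 1*5 = -13 - 5 = -18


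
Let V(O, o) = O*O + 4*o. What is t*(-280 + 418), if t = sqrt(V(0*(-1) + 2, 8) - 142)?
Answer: 138*I*sqrt(106) ≈ 1420.8*I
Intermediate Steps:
V(O, o) = O**2 + 4*o
t = I*sqrt(106) (t = sqrt(((0*(-1) + 2)**2 + 4*8) - 142) = sqrt(((0 + 2)**2 + 32) - 142) = sqrt((2**2 + 32) - 142) = sqrt((4 + 32) - 142) = sqrt(36 - 142) = sqrt(-106) = I*sqrt(106) ≈ 10.296*I)
t*(-280 + 418) = (I*sqrt(106))*(-280 + 418) = (I*sqrt(106))*138 = 138*I*sqrt(106)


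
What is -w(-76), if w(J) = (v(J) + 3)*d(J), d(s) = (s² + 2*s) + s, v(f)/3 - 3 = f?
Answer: 1198368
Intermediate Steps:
v(f) = 9 + 3*f
d(s) = s² + 3*s
w(J) = J*(3 + J)*(12 + 3*J) (w(J) = ((9 + 3*J) + 3)*(J*(3 + J)) = (12 + 3*J)*(J*(3 + J)) = J*(3 + J)*(12 + 3*J))
-w(-76) = -3*(-76)*(3 - 76)*(4 - 76) = -3*(-76)*(-73)*(-72) = -1*(-1198368) = 1198368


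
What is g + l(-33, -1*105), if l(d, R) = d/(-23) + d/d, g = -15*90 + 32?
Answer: -30258/23 ≈ -1315.6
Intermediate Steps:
g = -1318 (g = -1350 + 32 = -1318)
l(d, R) = 1 - d/23 (l(d, R) = d*(-1/23) + 1 = -d/23 + 1 = 1 - d/23)
g + l(-33, -1*105) = -1318 + (1 - 1/23*(-33)) = -1318 + (1 + 33/23) = -1318 + 56/23 = -30258/23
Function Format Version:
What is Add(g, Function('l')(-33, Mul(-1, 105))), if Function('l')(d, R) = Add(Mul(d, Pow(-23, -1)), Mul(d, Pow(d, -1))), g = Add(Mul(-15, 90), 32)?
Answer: Rational(-30258, 23) ≈ -1315.6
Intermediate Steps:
g = -1318 (g = Add(-1350, 32) = -1318)
Function('l')(d, R) = Add(1, Mul(Rational(-1, 23), d)) (Function('l')(d, R) = Add(Mul(d, Rational(-1, 23)), 1) = Add(Mul(Rational(-1, 23), d), 1) = Add(1, Mul(Rational(-1, 23), d)))
Add(g, Function('l')(-33, Mul(-1, 105))) = Add(-1318, Add(1, Mul(Rational(-1, 23), -33))) = Add(-1318, Add(1, Rational(33, 23))) = Add(-1318, Rational(56, 23)) = Rational(-30258, 23)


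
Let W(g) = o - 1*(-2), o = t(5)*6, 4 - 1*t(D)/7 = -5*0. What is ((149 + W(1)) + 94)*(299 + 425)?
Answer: 299012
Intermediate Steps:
t(D) = 28 (t(D) = 28 - (-35)*0 = 28 - 7*0 = 28 + 0 = 28)
o = 168 (o = 28*6 = 168)
W(g) = 170 (W(g) = 168 - 1*(-2) = 168 + 2 = 170)
((149 + W(1)) + 94)*(299 + 425) = ((149 + 170) + 94)*(299 + 425) = (319 + 94)*724 = 413*724 = 299012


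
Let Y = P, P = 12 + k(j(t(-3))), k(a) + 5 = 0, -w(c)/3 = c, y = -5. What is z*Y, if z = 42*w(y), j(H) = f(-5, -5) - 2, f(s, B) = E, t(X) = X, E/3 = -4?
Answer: 4410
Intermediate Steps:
w(c) = -3*c
E = -12 (E = 3*(-4) = -12)
f(s, B) = -12
j(H) = -14 (j(H) = -12 - 2 = -14)
k(a) = -5 (k(a) = -5 + 0 = -5)
P = 7 (P = 12 - 5 = 7)
Y = 7
z = 630 (z = 42*(-3*(-5)) = 42*15 = 630)
z*Y = 630*7 = 4410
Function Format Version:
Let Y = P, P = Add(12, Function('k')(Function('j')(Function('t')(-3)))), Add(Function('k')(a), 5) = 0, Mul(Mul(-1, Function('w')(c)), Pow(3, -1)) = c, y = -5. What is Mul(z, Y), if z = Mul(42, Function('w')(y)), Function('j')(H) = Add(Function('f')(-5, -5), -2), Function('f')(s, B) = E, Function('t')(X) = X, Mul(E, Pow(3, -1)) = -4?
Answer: 4410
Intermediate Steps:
Function('w')(c) = Mul(-3, c)
E = -12 (E = Mul(3, -4) = -12)
Function('f')(s, B) = -12
Function('j')(H) = -14 (Function('j')(H) = Add(-12, -2) = -14)
Function('k')(a) = -5 (Function('k')(a) = Add(-5, 0) = -5)
P = 7 (P = Add(12, -5) = 7)
Y = 7
z = 630 (z = Mul(42, Mul(-3, -5)) = Mul(42, 15) = 630)
Mul(z, Y) = Mul(630, 7) = 4410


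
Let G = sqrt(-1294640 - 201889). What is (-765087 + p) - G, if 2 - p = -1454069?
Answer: 688984 - 3*I*sqrt(166281) ≈ 6.8898e+5 - 1223.3*I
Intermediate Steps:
p = 1454071 (p = 2 - 1*(-1454069) = 2 + 1454069 = 1454071)
G = 3*I*sqrt(166281) (G = sqrt(-1496529) = 3*I*sqrt(166281) ≈ 1223.3*I)
(-765087 + p) - G = (-765087 + 1454071) - 3*I*sqrt(166281) = 688984 - 3*I*sqrt(166281)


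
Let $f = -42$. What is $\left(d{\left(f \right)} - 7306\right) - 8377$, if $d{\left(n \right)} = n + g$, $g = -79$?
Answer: $-15804$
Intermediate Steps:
$d{\left(n \right)} = -79 + n$ ($d{\left(n \right)} = n - 79 = -79 + n$)
$\left(d{\left(f \right)} - 7306\right) - 8377 = \left(\left(-79 - 42\right) - 7306\right) - 8377 = \left(-121 - 7306\right) - 8377 = -7427 - 8377 = -15804$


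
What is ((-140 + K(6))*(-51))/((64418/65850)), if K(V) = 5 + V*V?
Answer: 166238325/32209 ≈ 5161.2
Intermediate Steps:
K(V) = 5 + V**2
((-140 + K(6))*(-51))/((64418/65850)) = ((-140 + (5 + 6**2))*(-51))/((64418/65850)) = ((-140 + (5 + 36))*(-51))/((64418*(1/65850))) = ((-140 + 41)*(-51))/(32209/32925) = -99*(-51)*(32925/32209) = 5049*(32925/32209) = 166238325/32209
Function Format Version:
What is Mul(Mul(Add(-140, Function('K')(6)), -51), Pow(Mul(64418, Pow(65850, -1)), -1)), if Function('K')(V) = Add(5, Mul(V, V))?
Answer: Rational(166238325, 32209) ≈ 5161.2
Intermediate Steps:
Function('K')(V) = Add(5, Pow(V, 2))
Mul(Mul(Add(-140, Function('K')(6)), -51), Pow(Mul(64418, Pow(65850, -1)), -1)) = Mul(Mul(Add(-140, Add(5, Pow(6, 2))), -51), Pow(Mul(64418, Pow(65850, -1)), -1)) = Mul(Mul(Add(-140, Add(5, 36)), -51), Pow(Mul(64418, Rational(1, 65850)), -1)) = Mul(Mul(Add(-140, 41), -51), Pow(Rational(32209, 32925), -1)) = Mul(Mul(-99, -51), Rational(32925, 32209)) = Mul(5049, Rational(32925, 32209)) = Rational(166238325, 32209)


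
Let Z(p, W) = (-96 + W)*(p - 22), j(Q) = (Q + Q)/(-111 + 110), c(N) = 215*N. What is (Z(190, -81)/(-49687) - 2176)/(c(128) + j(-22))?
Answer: -27022294/342393117 ≈ -0.078922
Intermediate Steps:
j(Q) = -2*Q (j(Q) = (2*Q)/(-1) = (2*Q)*(-1) = -2*Q)
Z(p, W) = (-96 + W)*(-22 + p)
(Z(190, -81)/(-49687) - 2176)/(c(128) + j(-22)) = ((2112 - 96*190 - 22*(-81) - 81*190)/(-49687) - 2176)/(215*128 - 2*(-22)) = ((2112 - 18240 + 1782 - 15390)*(-1/49687) - 2176)/(27520 + 44) = (-29736*(-1/49687) - 2176)/27564 = (29736/49687 - 2176)*(1/27564) = -108089176/49687*1/27564 = -27022294/342393117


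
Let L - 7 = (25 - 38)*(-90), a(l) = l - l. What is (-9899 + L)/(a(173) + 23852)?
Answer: -49/134 ≈ -0.36567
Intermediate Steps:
a(l) = 0
L = 1177 (L = 7 + (25 - 38)*(-90) = 7 - 13*(-90) = 7 + 1170 = 1177)
(-9899 + L)/(a(173) + 23852) = (-9899 + 1177)/(0 + 23852) = -8722/23852 = -8722*1/23852 = -49/134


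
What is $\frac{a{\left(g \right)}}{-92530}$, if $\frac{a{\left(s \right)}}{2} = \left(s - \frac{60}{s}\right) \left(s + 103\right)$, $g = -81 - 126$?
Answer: $- \frac{1483352}{3192285} \approx -0.46467$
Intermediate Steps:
$g = -207$
$a{\left(s \right)} = 2 \left(103 + s\right) \left(s - \frac{60}{s}\right)$ ($a{\left(s \right)} = 2 \left(s - \frac{60}{s}\right) \left(s + 103\right) = 2 \left(s - \frac{60}{s}\right) \left(103 + s\right) = 2 \left(103 + s\right) \left(s - \frac{60}{s}\right)$)
$\frac{a{\left(g \right)}}{-92530} = \frac{-120 - \frac{12360}{-207} + 2 \left(-207\right)^{2} + 206 \left(-207\right)}{-92530} = \left(-120 - - \frac{4120}{69} + 2 \cdot 42849 - 42642\right) \left(- \frac{1}{92530}\right) = \left(-120 + \frac{4120}{69} + 85698 - 42642\right) \left(- \frac{1}{92530}\right) = \frac{2966704}{69} \left(- \frac{1}{92530}\right) = - \frac{1483352}{3192285}$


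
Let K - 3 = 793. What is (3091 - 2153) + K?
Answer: 1734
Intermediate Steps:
K = 796 (K = 3 + 793 = 796)
(3091 - 2153) + K = (3091 - 2153) + 796 = 938 + 796 = 1734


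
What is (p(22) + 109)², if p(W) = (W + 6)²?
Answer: 797449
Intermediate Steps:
p(W) = (6 + W)²
(p(22) + 109)² = ((6 + 22)² + 109)² = (28² + 109)² = (784 + 109)² = 893² = 797449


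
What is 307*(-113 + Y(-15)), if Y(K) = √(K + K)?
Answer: -34691 + 307*I*√30 ≈ -34691.0 + 1681.5*I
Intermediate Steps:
Y(K) = √2*√K (Y(K) = √(2*K) = √2*√K)
307*(-113 + Y(-15)) = 307*(-113 + √2*√(-15)) = 307*(-113 + √2*(I*√15)) = 307*(-113 + I*√30) = -34691 + 307*I*√30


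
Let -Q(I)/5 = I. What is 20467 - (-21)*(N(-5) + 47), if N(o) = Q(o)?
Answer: 21979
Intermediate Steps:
Q(I) = -5*I
N(o) = -5*o
20467 - (-21)*(N(-5) + 47) = 20467 - (-21)*(-5*(-5) + 47) = 20467 - (-21)*(25 + 47) = 20467 - (-21)*72 = 20467 - 1*(-1512) = 20467 + 1512 = 21979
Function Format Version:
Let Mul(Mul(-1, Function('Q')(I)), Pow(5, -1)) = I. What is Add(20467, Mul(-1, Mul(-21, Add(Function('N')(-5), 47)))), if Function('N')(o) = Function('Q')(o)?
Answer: 21979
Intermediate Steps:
Function('Q')(I) = Mul(-5, I)
Function('N')(o) = Mul(-5, o)
Add(20467, Mul(-1, Mul(-21, Add(Function('N')(-5), 47)))) = Add(20467, Mul(-1, Mul(-21, Add(Mul(-5, -5), 47)))) = Add(20467, Mul(-1, Mul(-21, Add(25, 47)))) = Add(20467, Mul(-1, Mul(-21, 72))) = Add(20467, Mul(-1, -1512)) = Add(20467, 1512) = 21979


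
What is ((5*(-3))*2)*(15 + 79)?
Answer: -2820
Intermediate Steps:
((5*(-3))*2)*(15 + 79) = -15*2*94 = -30*94 = -2820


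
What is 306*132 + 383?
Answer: 40775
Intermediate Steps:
306*132 + 383 = 40392 + 383 = 40775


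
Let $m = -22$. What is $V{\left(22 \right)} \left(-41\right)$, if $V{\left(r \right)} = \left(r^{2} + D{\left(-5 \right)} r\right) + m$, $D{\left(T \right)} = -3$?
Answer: $-16236$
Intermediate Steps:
$V{\left(r \right)} = -22 + r^{2} - 3 r$ ($V{\left(r \right)} = \left(r^{2} - 3 r\right) - 22 = -22 + r^{2} - 3 r$)
$V{\left(22 \right)} \left(-41\right) = \left(-22 + 22^{2} - 66\right) \left(-41\right) = \left(-22 + 484 - 66\right) \left(-41\right) = 396 \left(-41\right) = -16236$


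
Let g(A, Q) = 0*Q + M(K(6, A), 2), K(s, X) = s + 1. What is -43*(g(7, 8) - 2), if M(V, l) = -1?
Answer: 129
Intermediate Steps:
K(s, X) = 1 + s
g(A, Q) = -1 (g(A, Q) = 0*Q - 1 = 0 - 1 = -1)
-43*(g(7, 8) - 2) = -43*(-1 - 2) = -43*(-3) = 129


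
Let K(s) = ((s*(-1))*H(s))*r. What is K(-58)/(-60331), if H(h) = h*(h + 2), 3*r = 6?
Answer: -376768/60331 ≈ -6.2450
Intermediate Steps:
r = 2 (r = (⅓)*6 = 2)
H(h) = h*(2 + h)
K(s) = -2*s²*(2 + s) (K(s) = ((s*(-1))*(s*(2 + s)))*2 = ((-s)*(s*(2 + s)))*2 = -s²*(2 + s)*2 = -2*s²*(2 + s))
K(-58)/(-60331) = (2*(-58)²*(-2 - 1*(-58)))/(-60331) = (2*3364*(-2 + 58))*(-1/60331) = (2*3364*56)*(-1/60331) = 376768*(-1/60331) = -376768/60331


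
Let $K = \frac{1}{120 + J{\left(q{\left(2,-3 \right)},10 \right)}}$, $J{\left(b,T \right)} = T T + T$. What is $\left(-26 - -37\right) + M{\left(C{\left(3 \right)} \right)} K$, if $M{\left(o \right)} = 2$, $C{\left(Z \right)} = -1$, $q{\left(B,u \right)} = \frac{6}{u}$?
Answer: $\frac{1266}{115} \approx 11.009$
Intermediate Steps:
$J{\left(b,T \right)} = T + T^{2}$ ($J{\left(b,T \right)} = T^{2} + T = T + T^{2}$)
$K = \frac{1}{230}$ ($K = \frac{1}{120 + 10 \left(1 + 10\right)} = \frac{1}{120 + 10 \cdot 11} = \frac{1}{120 + 110} = \frac{1}{230} \approx 0.0043478$)
$\left(-26 - -37\right) + M{\left(C{\left(3 \right)} \right)} K = \left(-26 - -37\right) + 2 \cdot \frac{1}{230} = \left(-26 + 37\right) + \frac{1}{115} = 11 + \frac{1}{115} = \frac{1266}{115}$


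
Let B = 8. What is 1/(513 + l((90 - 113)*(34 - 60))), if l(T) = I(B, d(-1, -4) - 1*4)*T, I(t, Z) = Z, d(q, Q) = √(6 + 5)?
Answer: 1879/403003 + 598*√11/403003 ≈ 0.0095839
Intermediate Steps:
d(q, Q) = √11
l(T) = T*(-4 + √11) (l(T) = (√11 - 1*4)*T = (√11 - 4)*T = (-4 + √11)*T = T*(-4 + √11))
1/(513 + l((90 - 113)*(34 - 60))) = 1/(513 + ((90 - 113)*(34 - 60))*(-4 + √11)) = 1/(513 + (-23*(-26))*(-4 + √11)) = 1/(513 + 598*(-4 + √11)) = 1/(513 + (-2392 + 598*√11)) = 1/(-1879 + 598*√11)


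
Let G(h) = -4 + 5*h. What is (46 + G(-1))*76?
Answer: 2812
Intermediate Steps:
(46 + G(-1))*76 = (46 + (-4 + 5*(-1)))*76 = (46 + (-4 - 5))*76 = (46 - 9)*76 = 37*76 = 2812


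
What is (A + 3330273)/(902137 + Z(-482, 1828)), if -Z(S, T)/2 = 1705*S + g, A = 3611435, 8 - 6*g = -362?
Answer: 20825124/7636901 ≈ 2.7269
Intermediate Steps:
g = 185/3 (g = 4/3 - ⅙*(-362) = 4/3 + 181/3 = 185/3 ≈ 61.667)
Z(S, T) = -370/3 - 3410*S (Z(S, T) = -2*(1705*S + 185/3) = -2*(185/3 + 1705*S) = -370/3 - 3410*S)
(A + 3330273)/(902137 + Z(-482, 1828)) = (3611435 + 3330273)/(902137 + (-370/3 - 3410*(-482))) = 6941708/(902137 + (-370/3 + 1643620)) = 6941708/(902137 + 4930490/3) = 6941708/(7636901/3) = 6941708*(3/7636901) = 20825124/7636901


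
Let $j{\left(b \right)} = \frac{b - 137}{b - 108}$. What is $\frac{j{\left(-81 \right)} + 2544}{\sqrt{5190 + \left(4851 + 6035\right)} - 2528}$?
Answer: $- \frac{304013488}{301204953} - \frac{240517 \sqrt{4019}}{301204953} \approx -1.0599$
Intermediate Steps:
$j{\left(b \right)} = \frac{-137 + b}{-108 + b}$
$\frac{j{\left(-81 \right)} + 2544}{\sqrt{5190 + \left(4851 + 6035\right)} - 2528} = \frac{\frac{-137 - 81}{-108 - 81} + 2544}{\sqrt{5190 + \left(4851 + 6035\right)} - 2528} = \frac{\frac{1}{-189} \left(-218\right) + 2544}{\sqrt{5190 + 10886} - 2528} = \frac{\left(- \frac{1}{189}\right) \left(-218\right) + 2544}{\sqrt{16076} - 2528} = \frac{\frac{218}{189} + 2544}{2 \sqrt{4019} - 2528} = \frac{481034}{189 \left(-2528 + 2 \sqrt{4019}\right)}$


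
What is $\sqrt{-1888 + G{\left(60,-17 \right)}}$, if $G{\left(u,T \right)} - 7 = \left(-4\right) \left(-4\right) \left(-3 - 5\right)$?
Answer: $7 i \sqrt{41} \approx 44.822 i$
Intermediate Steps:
$G{\left(u,T \right)} = -121$ ($G{\left(u,T \right)} = 7 + \left(-4\right) \left(-4\right) \left(-3 - 5\right) = 7 + 16 \left(-8\right) = 7 - 128 = -121$)
$\sqrt{-1888 + G{\left(60,-17 \right)}} = \sqrt{-1888 - 121} = \sqrt{-2009} = 7 i \sqrt{41}$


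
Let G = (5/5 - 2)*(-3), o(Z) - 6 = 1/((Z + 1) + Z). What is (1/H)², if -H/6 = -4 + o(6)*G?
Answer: 169/1232100 ≈ 0.00013716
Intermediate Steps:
o(Z) = 6 + 1/(1 + 2*Z) (o(Z) = 6 + 1/((Z + 1) + Z) = 6 + 1/((1 + Z) + Z) = 6 + 1/(1 + 2*Z))
G = 3 (G = (5*(⅕) - 2)*(-3) = (1 - 2)*(-3) = -1*(-3) = 3)
H = -1110/13 (H = -6*(-4 + ((7 + 12*6)/(1 + 2*6))*3) = -6*(-4 + ((7 + 72)/(1 + 12))*3) = -6*(-4 + (79/13)*3) = -6*(-4 + 237/13) = -6*185/13 = -1110/13 ≈ -85.385)
(1/H)² = (1/(-1110/13))² = (-13/1110)² = 169/1232100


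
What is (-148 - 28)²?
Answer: 30976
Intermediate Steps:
(-148 - 28)² = (-176)² = 30976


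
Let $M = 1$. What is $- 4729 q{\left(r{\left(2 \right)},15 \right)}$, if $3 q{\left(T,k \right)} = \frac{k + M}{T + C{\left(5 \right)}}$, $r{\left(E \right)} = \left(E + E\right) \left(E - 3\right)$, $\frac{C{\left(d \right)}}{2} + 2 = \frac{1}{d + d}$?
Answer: $\frac{378320}{117} \approx 3233.5$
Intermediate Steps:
$C{\left(d \right)} = -4 + \frac{1}{d}$ ($C{\left(d \right)} = -4 + \frac{2}{d + d} = -4 + \frac{2}{2 d} = -4 + 2 \frac{1}{2 d} = -4 + \frac{1}{d}$)
$r{\left(E \right)} = 2 E \left(-3 + E\right)$
$q{\left(T,k \right)} = \frac{1 + k}{3 \left(- \frac{19}{5} + T\right)}$ ($q{\left(T,k \right)} = \frac{\left(k + 1\right) \frac{1}{T - \left(4 - \frac{1}{5}\right)}}{3} = \frac{\left(1 + k\right) \frac{1}{T + \left(-4 + \frac{1}{5}\right)}}{3} = \frac{\left(1 + k\right) \frac{1}{T - \frac{19}{5}}}{3} = \frac{\left(1 + k\right) \frac{1}{- \frac{19}{5} + T}}{3} = \frac{\frac{1}{- \frac{19}{5} + T} \left(1 + k\right)}{3} = \frac{1 + k}{3 \left(- \frac{19}{5} + T\right)}$)
$- 4729 q{\left(r{\left(2 \right)},15 \right)} = - 4729 \frac{5 \left(1 + 15\right)}{3 \left(-19 + 5 \cdot 2 \cdot 2 \left(-3 + 2\right)\right)} = - 4729 \cdot \frac{5}{3} \frac{1}{-19 + 5 \cdot 2 \cdot 2 \left(-1\right)} 16 = - 4729 \cdot \frac{5}{3} \frac{1}{-19 + 5 \left(-4\right)} 16 = - 4729 \cdot \frac{5}{3} \frac{1}{-19 - 20} \cdot 16 = - 4729 \cdot \frac{5}{3} \frac{1}{-39} \cdot 16 = - 4729 \cdot \frac{5}{3} \left(- \frac{1}{39}\right) 16 = \left(-4729\right) \left(- \frac{80}{117}\right) = \frac{378320}{117}$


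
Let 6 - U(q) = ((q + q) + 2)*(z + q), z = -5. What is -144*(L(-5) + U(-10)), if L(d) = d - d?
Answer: 38016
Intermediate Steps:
U(q) = 6 - (-5 + q)*(2 + 2*q) (U(q) = 6 - ((q + q) + 2)*(-5 + q) = 6 - (2*q + 2)*(-5 + q) = 6 - (2 + 2*q)*(-5 + q) = 6 - (-5 + q)*(2 + 2*q))
L(d) = 0
-144*(L(-5) + U(-10)) = -144*(0 + (16 - 2*(-10)² + 8*(-10))) = -144*(0 + (16 - 2*100 - 80)) = -144*(0 + (16 - 200 - 80)) = -144*(0 - 264) = -144*(-264) = 38016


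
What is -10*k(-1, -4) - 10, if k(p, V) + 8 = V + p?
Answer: 120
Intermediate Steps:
k(p, V) = -8 + V + p (k(p, V) = -8 + (V + p) = -8 + V + p)
-10*k(-1, -4) - 10 = -10*(-8 - 4 - 1) - 10 = -10*(-13) - 10 = 130 - 10 = 120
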